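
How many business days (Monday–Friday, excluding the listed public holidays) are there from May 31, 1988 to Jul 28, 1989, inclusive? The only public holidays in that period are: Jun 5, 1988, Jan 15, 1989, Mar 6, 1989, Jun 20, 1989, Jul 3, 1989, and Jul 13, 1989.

300

May 31, 1988 is a Tuesday.
That's 424 days from start to end, counting both.
424 = 7 × 60 + 4, so there are 60 full weeks plus 4 extra days.
Each full week contributes 5 weekdays (Mon–Fri): 60 × 5 = 300.
The 4 extra days are Tue, Wed, Thu, Fri — 4 of them qualify.
Total: 300 + 4 = 304.
Holidays: Jun 5, 1988 (Sun); Jan 15, 1989 (Sun); Mar 6, 1989 (Mon); Jun 20, 1989 (Tue); Jul 3, 1989 (Mon); Jul 13, 1989 (Thu).
4 of the 6 holidays fall on weekdays; the rest are weekends and were already excluded.
Business days: 304 − 4 = 300.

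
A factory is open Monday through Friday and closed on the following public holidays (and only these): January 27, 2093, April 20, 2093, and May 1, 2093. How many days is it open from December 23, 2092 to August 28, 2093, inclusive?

176 business days

December 23, 2092 is a Tuesday.
The range spans 249 days (inclusive of both endpoints).
249 = 7 × 35 + 4, so there are 35 full weeks plus 4 extra days.
Each full week contributes 5 weekdays (Mon–Fri): 35 × 5 = 175.
The 4 extra days are Tuesday, Wednesday, Thursday, Friday — 4 of them qualify.
Total: 175 + 4 = 179.
Holidays: January 27, 2093 (Tue); April 20, 2093 (Mon); May 1, 2093 (Fri).
All 3 holidays fall on weekdays, so subtract 3.
Business days: 179 − 3 = 176.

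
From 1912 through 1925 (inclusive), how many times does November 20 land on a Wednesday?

Day of week of November 20 in each year:
1912: Wed ✓, 1913: Thu, 1914: Fri, 1915: Sat, 1916: Mon, 1917: Tue, 1918: Wed ✓, 1919: Thu, 1920: Sat, 1921: Sun, 1922: Mon, 1923: Tue, 1924: Thu, 1925: Fri
Wednesdays: 1912, 1918.

2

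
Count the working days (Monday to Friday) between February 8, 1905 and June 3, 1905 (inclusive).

83

February 8, 1905 is a Wednesday.
From February 8, 1905 to June 3, 1905 is 116 days inclusive.
116 = 7 × 16 + 4, so there are 16 full weeks plus 4 extra days.
Each full week contributes 5 weekdays (Mon–Fri): 16 × 5 = 80.
The 4 extra days are Wednesday, Thursday, Friday, Saturday — 3 of them qualify.
Total: 80 + 3 = 83.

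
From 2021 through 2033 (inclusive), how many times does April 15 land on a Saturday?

2

Day of week of April 15 in each year:
2021: Thu, 2022: Fri, 2023: Sat ✓, 2024: Mon, 2025: Tue, 2026: Wed, 2027: Thu, 2028: Sat ✓, 2029: Sun, 2030: Mon, 2031: Tue, 2032: Thu, 2033: Fri
Saturdays: 2023, 2028.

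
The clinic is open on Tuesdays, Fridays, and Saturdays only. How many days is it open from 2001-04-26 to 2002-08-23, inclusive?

2001-04-26 is a Thursday.
From 2001-04-26 to 2002-08-23 is 485 days inclusive.
485 = 7 × 69 + 2, so there are 69 full weeks plus 2 extra days.
Each full week contributes 3 days from the set (Tue, Fri, Sat): 69 × 3 = 207.
The 2 extra days are Thu, Fri — 1 of them qualifies.
Total: 207 + 1 = 208.

208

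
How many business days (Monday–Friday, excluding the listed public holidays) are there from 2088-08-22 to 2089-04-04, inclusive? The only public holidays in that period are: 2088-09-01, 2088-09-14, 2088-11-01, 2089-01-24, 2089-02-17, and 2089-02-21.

2088-08-22 is a Sunday.
The range spans 226 days (inclusive of both endpoints).
226 = 7 × 32 + 2, so there are 32 full weeks plus 2 extra days.
Each full week contributes 5 weekdays (Mon–Fri): 32 × 5 = 160.
The 2 extra days are Sunday, Monday — 1 of them qualifies.
Total: 160 + 1 = 161.
Holidays: 2088-09-01 (Wed); 2088-09-14 (Tue); 2088-11-01 (Mon); 2089-01-24 (Mon); 2089-02-17 (Thu); 2089-02-21 (Mon).
All 6 holidays fall on weekdays, so subtract 6.
Business days: 161 − 6 = 155.

155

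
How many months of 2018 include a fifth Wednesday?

A month has five Wednesdays exactly when Wednesday falls within its first (length − 28) days.
Jan: 31 days, starts Mon → 5 of Mon, Tue, Wed ✓
Feb: 28 days, starts Thu → 5 of (none)
Mar: 31 days, starts Thu → 5 of Thu, Fri, Sat
Apr: 30 days, starts Sun → 5 of Sun, Mon
May: 31 days, starts Tue → 5 of Tue, Wed, Thu ✓
Jun: 30 days, starts Fri → 5 of Fri, Sat
Jul: 31 days, starts Sun → 5 of Sun, Mon, Tue
Aug: 31 days, starts Wed → 5 of Wed, Thu, Fri ✓
Sep: 30 days, starts Sat → 5 of Sat, Sun
Oct: 31 days, starts Mon → 5 of Mon, Tue, Wed ✓
Nov: 30 days, starts Thu → 5 of Thu, Fri
Dec: 31 days, starts Sat → 5 of Sat, Sun, Mon
Months with five Wednesdays: Jan, May, Aug, Oct.

4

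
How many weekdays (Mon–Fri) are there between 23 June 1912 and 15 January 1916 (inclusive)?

23 June 1912 is a Sunday.
That's 1302 days from start to end, counting both.
1302 = 7 × 186, so the span is exactly 186 full weeks.
Each full week contributes 5 weekdays (Mon–Fri): 186 × 5 = 930.
Total: 930.

930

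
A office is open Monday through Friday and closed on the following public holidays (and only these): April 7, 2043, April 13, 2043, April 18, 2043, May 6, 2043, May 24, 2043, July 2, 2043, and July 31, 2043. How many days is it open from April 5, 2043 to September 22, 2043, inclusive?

117

April 5, 2043 is a Sunday.
The range spans 171 days (inclusive of both endpoints).
171 = 7 × 24 + 3, so there are 24 full weeks plus 3 extra days.
Each full week contributes 5 weekdays (Mon–Fri): 24 × 5 = 120.
The 3 extra days are Sun, Mon, Tue — 2 of them qualify.
Total: 120 + 2 = 122.
Holidays: April 7, 2043 (Tue); April 13, 2043 (Mon); April 18, 2043 (Sat); May 6, 2043 (Wed); May 24, 2043 (Sun); July 2, 2043 (Thu); July 31, 2043 (Fri).
5 of the 7 holidays fall on weekdays; the rest are weekends and were already excluded.
Business days: 122 − 5 = 117.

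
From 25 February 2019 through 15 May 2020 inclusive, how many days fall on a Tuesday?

64

25 February 2019 is a Monday.
From 25 February 2019 to 15 May 2020 is 446 days inclusive.
446 = 7 × 63 + 5, so there are 63 full weeks plus 5 extra days.
Each full week contributes one Tuesday: 63 so far.
The 5 extra days are Mon, Tue, Wed, Thu, Fri — 1 of them qualifies.
Total: 63 + 1 = 64.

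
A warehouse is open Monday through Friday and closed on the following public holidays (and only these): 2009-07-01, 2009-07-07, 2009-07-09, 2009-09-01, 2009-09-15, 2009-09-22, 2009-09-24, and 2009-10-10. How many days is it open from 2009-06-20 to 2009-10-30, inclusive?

2009-06-20 is a Saturday.
That's 133 days from start to end, counting both.
133 = 7 × 19, so the span is exactly 19 full weeks.
Each full week contributes 5 weekdays (Mon–Fri): 19 × 5 = 95.
Total: 95.
Holidays: 2009-07-01 (Wed); 2009-07-07 (Tue); 2009-07-09 (Thu); 2009-09-01 (Tue); 2009-09-15 (Tue); 2009-09-22 (Tue); 2009-09-24 (Thu); 2009-10-10 (Sat).
7 of the 8 holidays fall on weekdays; the rest are weekends and were already excluded.
Business days: 95 − 7 = 88.

88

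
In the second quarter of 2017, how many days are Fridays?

April 1, 2017 is a Saturday.
That's 91 days from start to end, counting both.
91 = 7 × 13, so the span is exactly 13 full weeks.
Each full week contributes one Friday: 13 so far.

13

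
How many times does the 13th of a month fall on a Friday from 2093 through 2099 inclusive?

Friday-the-13ths by year:
2093: Feb, Mar, Nov
2094: Aug
2095: May
2096: Jan, Apr, Jul
2097: Sep, Dec
2098: Jun
2099: Feb, Mar, Nov

14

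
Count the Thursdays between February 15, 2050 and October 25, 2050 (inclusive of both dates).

February 15, 2050 is a Tuesday.
The range spans 253 days (inclusive of both endpoints).
253 = 7 × 36 + 1, so there are 36 full weeks plus 1 extra day.
Each full week contributes one Thursday: 36 so far.
The 1 extra day is Tuesday — none qualify.
Total: 36 + 0 = 36.

36 Thursdays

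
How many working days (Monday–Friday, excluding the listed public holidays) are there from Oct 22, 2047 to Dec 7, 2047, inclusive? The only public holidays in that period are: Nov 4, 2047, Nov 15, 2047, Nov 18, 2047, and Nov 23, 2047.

31

Oct 22, 2047 is a Tuesday.
That's 47 days from start to end, counting both.
47 = 7 × 6 + 5, so there are 6 full weeks plus 5 extra days.
Each full week contributes 5 weekdays (Mon–Fri): 6 × 5 = 30.
The 5 extra days are Tue, Wed, Thu, Fri, Sat — 4 of them qualify.
Total: 30 + 4 = 34.
Holidays: Nov 4, 2047 (Mon); Nov 15, 2047 (Fri); Nov 18, 2047 (Mon); Nov 23, 2047 (Sat).
3 of the 4 holidays fall on weekdays; the rest are weekends and were already excluded.
Business days: 34 − 3 = 31.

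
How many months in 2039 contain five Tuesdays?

4

A month has five Tuesdays exactly when Tuesday falls within its first (length − 28) days.
Jan: 31 days, starts Sat → 5 of Sat, Sun, Mon
Feb: 28 days, starts Tue → 5 of (none)
Mar: 31 days, starts Tue → 5 of Tue, Wed, Thu ✓
Apr: 30 days, starts Fri → 5 of Fri, Sat
May: 31 days, starts Sun → 5 of Sun, Mon, Tue ✓
Jun: 30 days, starts Wed → 5 of Wed, Thu
Jul: 31 days, starts Fri → 5 of Fri, Sat, Sun
Aug: 31 days, starts Mon → 5 of Mon, Tue, Wed ✓
Sep: 30 days, starts Thu → 5 of Thu, Fri
Oct: 31 days, starts Sat → 5 of Sat, Sun, Mon
Nov: 30 days, starts Tue → 5 of Tue, Wed ✓
Dec: 31 days, starts Thu → 5 of Thu, Fri, Sat
Months with five Tuesdays: Mar, May, Aug, Nov.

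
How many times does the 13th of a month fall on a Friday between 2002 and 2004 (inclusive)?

5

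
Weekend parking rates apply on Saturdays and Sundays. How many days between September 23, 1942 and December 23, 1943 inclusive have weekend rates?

130

September 23, 1942 is a Wednesday.
From September 23, 1942 to December 23, 1943 is 457 days inclusive.
457 = 7 × 65 + 2, so there are 65 full weeks plus 2 extra days.
Each full week contributes 2 weekend days (Sat, Sun): 65 × 2 = 130.
The 2 extra days are Wed, Thu — none qualify.
Total: 130 + 0 = 130.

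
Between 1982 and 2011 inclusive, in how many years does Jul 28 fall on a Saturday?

4

Day of week of July 28 in each year:
1982: Wed, 1983: Thu, 1984: Sat ✓, 1985: Sun, 1986: Mon, 1987: Tue, 1988: Thu, 1989: Fri, 1990: Sat ✓, 1991: Sun, 1992: Tue, 1993: Wed, 1994: Thu, 1995: Fri, 1996: Sun, 1997: Mon, 1998: Tue, 1999: Wed, 2000: Fri, 2001: Sat ✓, 2002: Sun, 2003: Mon, 2004: Wed, 2005: Thu, 2006: Fri, 2007: Sat ✓, 2008: Mon, 2009: Tue, 2010: Wed, 2011: Thu
Saturdays: 1984, 1990, 2001, 2007.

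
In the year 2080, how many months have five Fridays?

A month has five Fridays exactly when Friday falls within its first (length − 28) days.
Jan: 31 days, starts Mon → 5 of Mon, Tue, Wed
Feb: 29 days, starts Thu → 5 of Thu
Mar: 31 days, starts Fri → 5 of Fri, Sat, Sun ✓
Apr: 30 days, starts Mon → 5 of Mon, Tue
May: 31 days, starts Wed → 5 of Wed, Thu, Fri ✓
Jun: 30 days, starts Sat → 5 of Sat, Sun
Jul: 31 days, starts Mon → 5 of Mon, Tue, Wed
Aug: 31 days, starts Thu → 5 of Thu, Fri, Sat ✓
Sep: 30 days, starts Sun → 5 of Sun, Mon
Oct: 31 days, starts Tue → 5 of Tue, Wed, Thu
Nov: 30 days, starts Fri → 5 of Fri, Sat ✓
Dec: 31 days, starts Sun → 5 of Sun, Mon, Tue
Months with five Fridays: Mar, May, Aug, Nov.

4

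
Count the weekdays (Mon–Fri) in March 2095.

1 March 2095 is a Tuesday.
The range spans 31 days (inclusive of both endpoints).
31 = 7 × 4 + 3, so there are 4 full weeks plus 3 extra days.
Each full week contributes 5 weekdays (Mon–Fri): 4 × 5 = 20.
The 3 extra days are Tuesday, Wednesday, Thursday — 3 of them qualify.
Total: 20 + 3 = 23.

23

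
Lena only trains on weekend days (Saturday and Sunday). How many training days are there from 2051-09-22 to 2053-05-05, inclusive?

2051-09-22 is a Friday.
From 2051-09-22 to 2053-05-05 is 592 days inclusive.
592 = 7 × 84 + 4, so there are 84 full weeks plus 4 extra days.
Each full week contributes 2 weekend days (Sat, Sun): 84 × 2 = 168.
The 4 extra days are Friday, Saturday, Sunday, Monday — 2 of them qualify.
Total: 168 + 2 = 170.

170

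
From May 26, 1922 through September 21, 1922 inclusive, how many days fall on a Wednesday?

May 26, 1922 is a Friday.
From May 26, 1922 to September 21, 1922 is 119 days inclusive.
119 = 7 × 17, so the span is exactly 17 full weeks.
Each full week contributes one Wednesday: 17 so far.
Total: 17.

17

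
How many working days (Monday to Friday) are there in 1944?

Jan 1, 1944 is a Saturday.
From Jan 1, 1944 to Dec 31, 1944 is 366 days inclusive.
366 = 7 × 52 + 2, so there are 52 full weeks plus 2 extra days.
Each full week contributes 5 weekdays (Mon–Fri): 52 × 5 = 260.
The 2 extra days are Saturday, Sunday — none qualify.
Total: 260 + 0 = 260.

260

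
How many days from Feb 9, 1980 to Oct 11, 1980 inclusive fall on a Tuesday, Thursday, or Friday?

Feb 9, 1980 is a Saturday.
The range spans 246 days (inclusive of both endpoints).
246 = 7 × 35 + 1, so there are 35 full weeks plus 1 extra day.
Each full week contributes 3 days from the set (Tue, Thu, Fri): 35 × 3 = 105.
The 1 extra day is Saturday — none qualify.
Total: 105 + 0 = 105.

105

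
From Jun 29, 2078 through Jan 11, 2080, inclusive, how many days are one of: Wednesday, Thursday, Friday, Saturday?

322

Jun 29, 2078 is a Wednesday.
The range spans 562 days (inclusive of both endpoints).
562 = 7 × 80 + 2, so there are 80 full weeks plus 2 extra days.
Each full week contributes 4 days from the set (Wed, Thu, Fri, Sat): 80 × 4 = 320.
The 2 extra days are Wednesday, Thursday — 2 of them qualify.
Total: 320 + 2 = 322.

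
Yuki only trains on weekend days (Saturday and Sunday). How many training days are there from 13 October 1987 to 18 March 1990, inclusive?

13 October 1987 is a Tuesday.
The range spans 888 days (inclusive of both endpoints).
888 = 7 × 126 + 6, so there are 126 full weeks plus 6 extra days.
Each full week contributes 2 weekend days (Sat, Sun): 126 × 2 = 252.
The 6 extra days are Tuesday, Wednesday, Thursday, Friday, Saturday, Sunday — 2 of them qualify.
Total: 252 + 2 = 254.

254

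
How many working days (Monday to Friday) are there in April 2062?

20 weekdays

April 1, 2062 is a Saturday.
The range spans 30 days (inclusive of both endpoints).
30 = 7 × 4 + 2, so there are 4 full weeks plus 2 extra days.
Each full week contributes 5 weekdays (Mon–Fri): 4 × 5 = 20.
The 2 extra days are Saturday, Sunday — none qualify.
Total: 20 + 0 = 20.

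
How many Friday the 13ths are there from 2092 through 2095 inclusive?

Friday-the-13ths by year:
2092: Jun
2093: Feb, Mar, Nov
2094: Aug
2095: May

6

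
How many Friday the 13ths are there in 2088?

The 13th falls on a Friday when the month's 13th has weekday Fri.
Jan 13 is Tue; Feb 13 is Fri ✓; Mar 13 is Sat; Apr 13 is Tue; May 13 is Thu; Jun 13 is Sun; Jul 13 is Tue; Aug 13 is Fri ✓; Sep 13 is Mon; Oct 13 is Wed; Nov 13 is Sat; Dec 13 is Mon.
Friday the 13ths: Feb, Aug.

2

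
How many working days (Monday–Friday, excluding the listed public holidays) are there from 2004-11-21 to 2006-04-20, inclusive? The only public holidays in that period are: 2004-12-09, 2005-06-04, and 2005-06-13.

2004-11-21 is a Sunday.
That's 516 days from start to end, counting both.
516 = 7 × 73 + 5, so there are 73 full weeks plus 5 extra days.
Each full week contributes 5 weekdays (Mon–Fri): 73 × 5 = 365.
The 5 extra days are Sun, Mon, Tue, Wed, Thu — 4 of them qualify.
Total: 365 + 4 = 369.
Holidays: 2004-12-09 (Thu); 2005-06-04 (Sat); 2005-06-13 (Mon).
2 of the 3 holidays fall on weekdays; the rest are weekends and were already excluded.
Business days: 369 − 2 = 367.

367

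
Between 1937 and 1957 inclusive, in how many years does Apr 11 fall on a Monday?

3

Day of week of April 11 in each year:
1937: Sun, 1938: Mon ✓, 1939: Tue, 1940: Thu, 1941: Fri, 1942: Sat, 1943: Sun, 1944: Tue, 1945: Wed, 1946: Thu, 1947: Fri, 1948: Sun, 1949: Mon ✓, 1950: Tue, 1951: Wed, 1952: Fri, 1953: Sat, 1954: Sun, 1955: Mon ✓, 1956: Wed, 1957: Thu
Mondays: 1938, 1949, 1955.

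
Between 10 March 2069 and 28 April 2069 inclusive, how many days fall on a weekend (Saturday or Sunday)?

15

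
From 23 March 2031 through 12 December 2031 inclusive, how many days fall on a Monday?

38

23 March 2031 is a Sunday.
That's 265 days from start to end, counting both.
265 = 7 × 37 + 6, so there are 37 full weeks plus 6 extra days.
Each full week contributes one Monday: 37 so far.
The 6 extra days are Sunday, Monday, Tuesday, Wednesday, Thursday, Friday — 1 of them qualifies.
Total: 37 + 1 = 38.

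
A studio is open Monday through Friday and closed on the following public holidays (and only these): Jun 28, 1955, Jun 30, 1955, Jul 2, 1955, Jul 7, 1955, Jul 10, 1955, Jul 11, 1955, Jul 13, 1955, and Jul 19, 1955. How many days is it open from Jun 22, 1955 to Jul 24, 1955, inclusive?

17 working days

Jun 22, 1955 is a Wednesday.
That's 33 days from start to end, counting both.
33 = 7 × 4 + 5, so there are 4 full weeks plus 5 extra days.
Each full week contributes 5 weekdays (Mon–Fri): 4 × 5 = 20.
The 5 extra days are Wednesday, Thursday, Friday, Saturday, Sunday — 3 of them qualify.
Total: 20 + 3 = 23.
Holidays: Jun 28, 1955 (Tue); Jun 30, 1955 (Thu); Jul 2, 1955 (Sat); Jul 7, 1955 (Thu); Jul 10, 1955 (Sun); Jul 11, 1955 (Mon); Jul 13, 1955 (Wed); Jul 19, 1955 (Tue).
6 of the 8 holidays fall on weekdays; the rest are weekends and were already excluded.
Business days: 23 − 6 = 17.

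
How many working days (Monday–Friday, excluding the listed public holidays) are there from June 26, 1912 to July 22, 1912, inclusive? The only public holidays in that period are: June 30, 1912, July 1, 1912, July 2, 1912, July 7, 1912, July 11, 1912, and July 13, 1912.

16 working days

June 26, 1912 is a Wednesday.
From June 26, 1912 to July 22, 1912 is 27 days inclusive.
27 = 7 × 3 + 6, so there are 3 full weeks plus 6 extra days.
Each full week contributes 5 weekdays (Mon–Fri): 3 × 5 = 15.
The 6 extra days are Wednesday, Thursday, Friday, Saturday, Sunday, Monday — 4 of them qualify.
Total: 15 + 4 = 19.
Holidays: June 30, 1912 (Sun); July 1, 1912 (Mon); July 2, 1912 (Tue); July 7, 1912 (Sun); July 11, 1912 (Thu); July 13, 1912 (Sat).
3 of the 6 holidays fall on weekdays; the rest are weekends and were already excluded.
Business days: 19 − 3 = 16.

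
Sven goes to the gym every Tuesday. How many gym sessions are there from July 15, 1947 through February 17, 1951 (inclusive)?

188 Tuesdays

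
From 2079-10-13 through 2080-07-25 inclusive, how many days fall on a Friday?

2079-10-13 is a Friday.
The range spans 287 days (inclusive of both endpoints).
287 = 7 × 41, so the span is exactly 41 full weeks.
Each full week contributes one Friday: 41 so far.
Total: 41.

41 Fridays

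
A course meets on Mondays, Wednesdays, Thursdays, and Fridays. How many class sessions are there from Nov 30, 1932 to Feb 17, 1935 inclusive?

Nov 30, 1932 is a Wednesday.
From Nov 30, 1932 to Feb 17, 1935 is 810 days inclusive.
810 = 7 × 115 + 5, so there are 115 full weeks plus 5 extra days.
Each full week contributes 4 days from the set (Mon, Wed, Thu, Fri): 115 × 4 = 460.
The 5 extra days are Wed, Thu, Fri, Sat, Sun — 3 of them qualify.
Total: 460 + 3 = 463.

463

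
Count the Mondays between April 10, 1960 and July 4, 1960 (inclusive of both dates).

April 10, 1960 is a Sunday.
That's 86 days from start to end, counting both.
86 = 7 × 12 + 2, so there are 12 full weeks plus 2 extra days.
Each full week contributes one Monday: 12 so far.
The 2 extra days are Sun, Mon — 1 of them qualifies.
Total: 12 + 1 = 13.

13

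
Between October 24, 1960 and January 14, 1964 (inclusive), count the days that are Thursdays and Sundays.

336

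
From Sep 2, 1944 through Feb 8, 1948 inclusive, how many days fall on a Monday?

179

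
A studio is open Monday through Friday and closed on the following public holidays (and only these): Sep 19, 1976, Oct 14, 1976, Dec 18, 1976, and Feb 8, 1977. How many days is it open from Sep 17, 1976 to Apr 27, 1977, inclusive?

157

Sep 17, 1976 is a Friday.
That's 223 days from start to end, counting both.
223 = 7 × 31 + 6, so there are 31 full weeks plus 6 extra days.
Each full week contributes 5 weekdays (Mon–Fri): 31 × 5 = 155.
The 6 extra days are Friday, Saturday, Sunday, Monday, Tuesday, Wednesday — 4 of them qualify.
Total: 155 + 4 = 159.
Holidays: Sep 19, 1976 (Sun); Oct 14, 1976 (Thu); Dec 18, 1976 (Sat); Feb 8, 1977 (Tue).
2 of the 4 holidays fall on weekdays; the rest are weekends and were already excluded.
Business days: 159 − 2 = 157.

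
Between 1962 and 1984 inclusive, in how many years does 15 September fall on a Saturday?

Day of week of September 15 in each year:
1962: Sat ✓, 1963: Sun, 1964: Tue, 1965: Wed, 1966: Thu, 1967: Fri, 1968: Sun, 1969: Mon, 1970: Tue, 1971: Wed, 1972: Fri, 1973: Sat ✓, 1974: Sun, 1975: Mon, 1976: Wed, 1977: Thu, 1978: Fri, 1979: Sat ✓, 1980: Mon, 1981: Tue, 1982: Wed, 1983: Thu, 1984: Sat ✓
Saturdays: 1962, 1973, 1979, 1984.

4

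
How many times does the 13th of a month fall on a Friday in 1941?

1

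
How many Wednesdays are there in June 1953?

4

June 1, 1953 is a Monday.
That's 30 days from start to end, counting both.
30 = 7 × 4 + 2, so there are 4 full weeks plus 2 extra days.
Each full week contributes one Wednesday: 4 so far.
The 2 extra days are Mon, Tue — none qualify.
Total: 4 + 0 = 4.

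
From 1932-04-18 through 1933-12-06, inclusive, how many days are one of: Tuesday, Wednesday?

172

1932-04-18 is a Monday.
The range spans 598 days (inclusive of both endpoints).
598 = 7 × 85 + 3, so there are 85 full weeks plus 3 extra days.
Each full week contributes 2 days from the set (Tue, Wed): 85 × 2 = 170.
The 3 extra days are Monday, Tuesday, Wednesday — 2 of them qualify.
Total: 170 + 2 = 172.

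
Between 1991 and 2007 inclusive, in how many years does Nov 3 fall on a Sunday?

Day of week of November 3 in each year:
1991: Sun ✓, 1992: Tue, 1993: Wed, 1994: Thu, 1995: Fri, 1996: Sun ✓, 1997: Mon, 1998: Tue, 1999: Wed, 2000: Fri, 2001: Sat, 2002: Sun ✓, 2003: Mon, 2004: Wed, 2005: Thu, 2006: Fri, 2007: Sat
Sundays: 1991, 1996, 2002.

3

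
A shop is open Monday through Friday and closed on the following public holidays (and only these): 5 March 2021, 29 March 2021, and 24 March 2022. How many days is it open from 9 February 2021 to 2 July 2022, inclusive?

361 working days

9 February 2021 is a Tuesday.
From 9 February 2021 to 2 July 2022 is 509 days inclusive.
509 = 7 × 72 + 5, so there are 72 full weeks plus 5 extra days.
Each full week contributes 5 weekdays (Mon–Fri): 72 × 5 = 360.
The 5 extra days are Tuesday, Wednesday, Thursday, Friday, Saturday — 4 of them qualify.
Total: 360 + 4 = 364.
Holidays: 5 March 2021 (Fri); 29 March 2021 (Mon); 24 March 2022 (Thu).
All 3 holidays fall on weekdays, so subtract 3.
Business days: 364 − 3 = 361.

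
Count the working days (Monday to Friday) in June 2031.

21

Jun 1, 2031 is a Sunday.
From Jun 1, 2031 to Jun 30, 2031 is 30 days inclusive.
30 = 7 × 4 + 2, so there are 4 full weeks plus 2 extra days.
Each full week contributes 5 weekdays (Mon–Fri): 4 × 5 = 20.
The 2 extra days are Sunday, Monday — 1 of them qualifies.
Total: 20 + 1 = 21.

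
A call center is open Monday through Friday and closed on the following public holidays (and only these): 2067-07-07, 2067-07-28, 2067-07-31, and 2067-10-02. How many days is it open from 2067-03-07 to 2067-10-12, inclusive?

156 working days

2067-03-07 is a Monday.
That's 220 days from start to end, counting both.
220 = 7 × 31 + 3, so there are 31 full weeks plus 3 extra days.
Each full week contributes 5 weekdays (Mon–Fri): 31 × 5 = 155.
The 3 extra days are Mon, Tue, Wed — 3 of them qualify.
Total: 155 + 3 = 158.
Holidays: 2067-07-07 (Thu); 2067-07-28 (Thu); 2067-07-31 (Sun); 2067-10-02 (Sun).
2 of the 4 holidays fall on weekdays; the rest are weekends and were already excluded.
Business days: 158 − 2 = 156.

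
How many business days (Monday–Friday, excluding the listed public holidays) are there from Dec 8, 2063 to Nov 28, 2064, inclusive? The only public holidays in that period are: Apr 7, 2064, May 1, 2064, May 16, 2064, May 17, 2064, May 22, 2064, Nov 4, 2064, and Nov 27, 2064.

Dec 8, 2063 is a Saturday.
The range spans 357 days (inclusive of both endpoints).
357 = 7 × 51, so the span is exactly 51 full weeks.
Each full week contributes 5 weekdays (Mon–Fri): 51 × 5 = 255.
Total: 255.
Holidays: Apr 7, 2064 (Mon); May 1, 2064 (Thu); May 16, 2064 (Fri); May 17, 2064 (Sat); May 22, 2064 (Thu); Nov 4, 2064 (Tue); Nov 27, 2064 (Thu).
6 of the 7 holidays fall on weekdays; the rest are weekends and were already excluded.
Business days: 255 − 6 = 249.

249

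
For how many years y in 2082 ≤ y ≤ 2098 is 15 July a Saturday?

Day of week of July 15 in each year:
2082: Wed, 2083: Thu, 2084: Sat ✓, 2085: Sun, 2086: Mon, 2087: Tue, 2088: Thu, 2089: Fri, 2090: Sat ✓, 2091: Sun, 2092: Tue, 2093: Wed, 2094: Thu, 2095: Fri, 2096: Sun, 2097: Mon, 2098: Tue
Saturdays: 2084, 2090.

2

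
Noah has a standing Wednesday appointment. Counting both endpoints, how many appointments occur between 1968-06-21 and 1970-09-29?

118 Wednesdays

1968-06-21 is a Friday.
From 1968-06-21 to 1970-09-29 is 831 days inclusive.
831 = 7 × 118 + 5, so there are 118 full weeks plus 5 extra days.
Each full week contributes one Wednesday: 118 so far.
The 5 extra days are Fri, Sat, Sun, Mon, Tue — none qualify.
Total: 118 + 0 = 118.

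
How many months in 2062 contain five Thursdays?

A month has five Thursdays exactly when Thursday falls within its first (length − 28) days.
Jan: 31 days, starts Sun → 5 of Sun, Mon, Tue
Feb: 28 days, starts Wed → 5 of (none)
Mar: 31 days, starts Wed → 5 of Wed, Thu, Fri ✓
Apr: 30 days, starts Sat → 5 of Sat, Sun
May: 31 days, starts Mon → 5 of Mon, Tue, Wed
Jun: 30 days, starts Thu → 5 of Thu, Fri ✓
Jul: 31 days, starts Sat → 5 of Sat, Sun, Mon
Aug: 31 days, starts Tue → 5 of Tue, Wed, Thu ✓
Sep: 30 days, starts Fri → 5 of Fri, Sat
Oct: 31 days, starts Sun → 5 of Sun, Mon, Tue
Nov: 30 days, starts Wed → 5 of Wed, Thu ✓
Dec: 31 days, starts Fri → 5 of Fri, Sat, Sun
Months with five Thursdays: Mar, Jun, Aug, Nov.

4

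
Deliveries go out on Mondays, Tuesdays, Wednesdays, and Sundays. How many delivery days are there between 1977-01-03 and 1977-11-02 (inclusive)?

175

1977-01-03 is a Monday.
The range spans 304 days (inclusive of both endpoints).
304 = 7 × 43 + 3, so there are 43 full weeks plus 3 extra days.
Each full week contributes 4 days from the set (Mon, Tue, Wed, Sun): 43 × 4 = 172.
The 3 extra days are Monday, Tuesday, Wednesday — 3 of them qualify.
Total: 172 + 3 = 175.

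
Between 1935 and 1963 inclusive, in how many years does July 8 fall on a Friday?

4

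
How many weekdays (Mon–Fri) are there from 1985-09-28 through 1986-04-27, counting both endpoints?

1985-09-28 is a Saturday.
That's 212 days from start to end, counting both.
212 = 7 × 30 + 2, so there are 30 full weeks plus 2 extra days.
Each full week contributes 5 weekdays (Mon–Fri): 30 × 5 = 150.
The 2 extra days are Saturday, Sunday — none qualify.
Total: 150 + 0 = 150.

150 weekdays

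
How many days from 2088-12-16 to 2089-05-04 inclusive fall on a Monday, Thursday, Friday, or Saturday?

80

2088-12-16 is a Thursday.
From 2088-12-16 to 2089-05-04 is 140 days inclusive.
140 = 7 × 20, so the span is exactly 20 full weeks.
Each full week contributes 4 days from the set (Mon, Thu, Fri, Sat): 20 × 4 = 80.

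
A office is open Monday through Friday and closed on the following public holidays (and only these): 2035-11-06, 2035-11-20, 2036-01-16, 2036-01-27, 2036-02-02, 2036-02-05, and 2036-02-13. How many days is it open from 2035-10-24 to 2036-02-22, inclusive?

83

2035-10-24 is a Wednesday.
The range spans 122 days (inclusive of both endpoints).
122 = 7 × 17 + 3, so there are 17 full weeks plus 3 extra days.
Each full week contributes 5 weekdays (Mon–Fri): 17 × 5 = 85.
The 3 extra days are Wednesday, Thursday, Friday — 3 of them qualify.
Total: 85 + 3 = 88.
Holidays: 2035-11-06 (Tue); 2035-11-20 (Tue); 2036-01-16 (Wed); 2036-01-27 (Sun); 2036-02-02 (Sat); 2036-02-05 (Tue); 2036-02-13 (Wed).
5 of the 7 holidays fall on weekdays; the rest are weekends and were already excluded.
Business days: 88 − 5 = 83.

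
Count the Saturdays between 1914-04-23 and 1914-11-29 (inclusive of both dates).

1914-04-23 is a Thursday.
The range spans 221 days (inclusive of both endpoints).
221 = 7 × 31 + 4, so there are 31 full weeks plus 4 extra days.
Each full week contributes one Saturday: 31 so far.
The 4 extra days are Thu, Fri, Sat, Sun — 1 of them qualifies.
Total: 31 + 1 = 32.

32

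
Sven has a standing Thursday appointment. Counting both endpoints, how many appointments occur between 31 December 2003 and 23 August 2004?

34

31 December 2003 is a Wednesday.
The range spans 237 days (inclusive of both endpoints).
237 = 7 × 33 + 6, so there are 33 full weeks plus 6 extra days.
Each full week contributes one Thursday: 33 so far.
The 6 extra days are Wednesday, Thursday, Friday, Saturday, Sunday, Monday — 1 of them qualifies.
Total: 33 + 1 = 34.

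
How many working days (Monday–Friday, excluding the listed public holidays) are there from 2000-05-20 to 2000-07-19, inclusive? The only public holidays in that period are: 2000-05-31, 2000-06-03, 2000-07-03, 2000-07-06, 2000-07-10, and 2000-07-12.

2000-05-20 is a Saturday.
The range spans 61 days (inclusive of both endpoints).
61 = 7 × 8 + 5, so there are 8 full weeks plus 5 extra days.
Each full week contributes 5 weekdays (Mon–Fri): 8 × 5 = 40.
The 5 extra days are Sat, Sun, Mon, Tue, Wed — 3 of them qualify.
Total: 40 + 3 = 43.
Holidays: 2000-05-31 (Wed); 2000-06-03 (Sat); 2000-07-03 (Mon); 2000-07-06 (Thu); 2000-07-10 (Mon); 2000-07-12 (Wed).
5 of the 6 holidays fall on weekdays; the rest are weekends and were already excluded.
Business days: 43 − 5 = 38.

38 working days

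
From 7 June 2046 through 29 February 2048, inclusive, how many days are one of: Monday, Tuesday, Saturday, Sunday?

361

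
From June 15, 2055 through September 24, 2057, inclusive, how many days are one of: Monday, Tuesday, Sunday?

June 15, 2055 is a Tuesday.
The range spans 833 days (inclusive of both endpoints).
833 = 7 × 119, so the span is exactly 119 full weeks.
Each full week contributes 3 days from the set (Mon, Tue, Sun): 119 × 3 = 357.

357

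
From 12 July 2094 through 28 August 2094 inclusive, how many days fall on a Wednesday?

12 July 2094 is a Monday.
That's 48 days from start to end, counting both.
48 = 7 × 6 + 6, so there are 6 full weeks plus 6 extra days.
Each full week contributes one Wednesday: 6 so far.
The 6 extra days are Monday, Tuesday, Wednesday, Thursday, Friday, Saturday — 1 of them qualifies.
Total: 6 + 1 = 7.

7 Wednesdays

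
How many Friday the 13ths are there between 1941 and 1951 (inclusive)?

Friday-the-13ths by year:
1941: Jun
1942: Feb, Mar, Nov
1943: Aug
1944: Oct
1945: Apr, Jul
1946: Sep, Dec
1947: Jun
1948: Feb, Aug
1949: May
1950: Jan, Oct
1951: Apr, Jul

18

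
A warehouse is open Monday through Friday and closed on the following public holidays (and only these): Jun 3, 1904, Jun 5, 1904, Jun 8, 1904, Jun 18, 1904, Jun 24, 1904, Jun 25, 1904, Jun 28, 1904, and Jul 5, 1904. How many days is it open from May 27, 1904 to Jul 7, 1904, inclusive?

25 working days

May 27, 1904 is a Friday.
The range spans 42 days (inclusive of both endpoints).
42 = 7 × 6, so the span is exactly 6 full weeks.
Each full week contributes 5 weekdays (Mon–Fri): 6 × 5 = 30.
Holidays: Jun 3, 1904 (Fri); Jun 5, 1904 (Sun); Jun 8, 1904 (Wed); Jun 18, 1904 (Sat); Jun 24, 1904 (Fri); Jun 25, 1904 (Sat); Jun 28, 1904 (Tue); Jul 5, 1904 (Tue).
5 of the 8 holidays fall on weekdays; the rest are weekends and were already excluded.
Business days: 30 − 5 = 25.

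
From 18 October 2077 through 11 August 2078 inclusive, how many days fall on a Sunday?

18 October 2077 is a Monday.
That's 298 days from start to end, counting both.
298 = 7 × 42 + 4, so there are 42 full weeks plus 4 extra days.
Each full week contributes one Sunday: 42 so far.
The 4 extra days are Mon, Tue, Wed, Thu — none qualify.
Total: 42 + 0 = 42.

42 Sundays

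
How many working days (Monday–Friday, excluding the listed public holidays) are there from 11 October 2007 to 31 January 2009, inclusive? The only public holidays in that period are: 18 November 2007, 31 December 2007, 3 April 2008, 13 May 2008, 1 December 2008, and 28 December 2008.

11 October 2007 is a Thursday.
The range spans 479 days (inclusive of both endpoints).
479 = 7 × 68 + 3, so there are 68 full weeks plus 3 extra days.
Each full week contributes 5 weekdays (Mon–Fri): 68 × 5 = 340.
The 3 extra days are Thu, Fri, Sat — 2 of them qualify.
Total: 340 + 2 = 342.
Holidays: 18 November 2007 (Sun); 31 December 2007 (Mon); 3 April 2008 (Thu); 13 May 2008 (Tue); 1 December 2008 (Mon); 28 December 2008 (Sun).
4 of the 6 holidays fall on weekdays; the rest are weekends and were already excluded.
Business days: 342 − 4 = 338.

338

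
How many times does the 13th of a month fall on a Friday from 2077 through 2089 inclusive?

Friday-the-13ths by year:
2077: Aug
2078: May
2079: Jan, Oct
2080: Sep, Dec
2081: Jun
2082: Feb, Mar, Nov
2083: Aug
2084: Oct
2085: Apr, Jul
2086: Sep, Dec
2087: Jun
2088: Feb, Aug
2089: May

20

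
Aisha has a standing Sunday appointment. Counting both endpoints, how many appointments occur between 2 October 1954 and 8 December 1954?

10 Sundays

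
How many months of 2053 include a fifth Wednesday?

5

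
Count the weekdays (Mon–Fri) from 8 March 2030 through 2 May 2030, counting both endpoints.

8 March 2030 is a Friday.
The range spans 56 days (inclusive of both endpoints).
56 = 7 × 8, so the span is exactly 8 full weeks.
Each full week contributes 5 weekdays (Mon–Fri): 8 × 5 = 40.
Total: 40.

40 weekdays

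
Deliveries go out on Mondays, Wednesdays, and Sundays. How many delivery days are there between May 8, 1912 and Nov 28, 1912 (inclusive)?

88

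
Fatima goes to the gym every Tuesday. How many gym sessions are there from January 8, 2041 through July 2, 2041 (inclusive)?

26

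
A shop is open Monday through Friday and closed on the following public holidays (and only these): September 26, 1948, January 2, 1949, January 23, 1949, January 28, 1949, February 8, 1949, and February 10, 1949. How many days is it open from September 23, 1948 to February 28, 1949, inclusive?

September 23, 1948 is a Thursday.
The range spans 159 days (inclusive of both endpoints).
159 = 7 × 22 + 5, so there are 22 full weeks plus 5 extra days.
Each full week contributes 5 weekdays (Mon–Fri): 22 × 5 = 110.
The 5 extra days are Thursday, Friday, Saturday, Sunday, Monday — 3 of them qualify.
Total: 110 + 3 = 113.
Holidays: September 26, 1948 (Sun); January 2, 1949 (Sun); January 23, 1949 (Sun); January 28, 1949 (Fri); February 8, 1949 (Tue); February 10, 1949 (Thu).
3 of the 6 holidays fall on weekdays; the rest are weekends and were already excluded.
Business days: 113 − 3 = 110.

110 business days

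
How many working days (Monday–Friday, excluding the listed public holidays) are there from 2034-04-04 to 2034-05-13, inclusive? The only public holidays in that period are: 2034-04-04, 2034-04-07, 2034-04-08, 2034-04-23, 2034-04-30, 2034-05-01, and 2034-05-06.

26

2034-04-04 is a Tuesday.
That's 40 days from start to end, counting both.
40 = 7 × 5 + 5, so there are 5 full weeks plus 5 extra days.
Each full week contributes 5 weekdays (Mon–Fri): 5 × 5 = 25.
The 5 extra days are Tue, Wed, Thu, Fri, Sat — 4 of them qualify.
Total: 25 + 4 = 29.
Holidays: 2034-04-04 (Tue); 2034-04-07 (Fri); 2034-04-08 (Sat); 2034-04-23 (Sun); 2034-04-30 (Sun); 2034-05-01 (Mon); 2034-05-06 (Sat).
3 of the 7 holidays fall on weekdays; the rest are weekends and were already excluded.
Business days: 29 − 3 = 26.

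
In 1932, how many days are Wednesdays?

Jan 1, 1932 is a Friday.
From Jan 1, 1932 to Dec 31, 1932 is 366 days inclusive.
366 = 7 × 52 + 2, so there are 52 full weeks plus 2 extra days.
Each full week contributes one Wednesday: 52 so far.
The 2 extra days are Friday, Saturday — none qualify.
Total: 52 + 0 = 52.

52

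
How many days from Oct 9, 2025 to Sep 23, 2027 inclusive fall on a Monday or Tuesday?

204

Oct 9, 2025 is a Thursday.
That's 715 days from start to end, counting both.
715 = 7 × 102 + 1, so there are 102 full weeks plus 1 extra day.
Each full week contributes 2 days from the set (Mon, Tue): 102 × 2 = 204.
The 1 extra day is Thursday — none qualify.
Total: 204 + 0 = 204.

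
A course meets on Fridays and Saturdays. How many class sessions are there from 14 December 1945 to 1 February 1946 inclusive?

15

14 December 1945 is a Friday.
The range spans 50 days (inclusive of both endpoints).
50 = 7 × 7 + 1, so there are 7 full weeks plus 1 extra day.
Each full week contributes 2 days from the set (Fri, Sat): 7 × 2 = 14.
The 1 extra day is Friday — 1 of them qualifies.
Total: 14 + 1 = 15.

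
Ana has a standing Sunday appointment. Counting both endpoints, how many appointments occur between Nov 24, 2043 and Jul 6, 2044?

32 Sundays

Nov 24, 2043 is a Tuesday.
From Nov 24, 2043 to Jul 6, 2044 is 226 days inclusive.
226 = 7 × 32 + 2, so there are 32 full weeks plus 2 extra days.
Each full week contributes one Sunday: 32 so far.
The 2 extra days are Tuesday, Wednesday — none qualify.
Total: 32 + 0 = 32.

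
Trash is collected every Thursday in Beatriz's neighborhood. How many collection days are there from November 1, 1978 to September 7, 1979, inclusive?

45

November 1, 1978 is a Wednesday.
The range spans 311 days (inclusive of both endpoints).
311 = 7 × 44 + 3, so there are 44 full weeks plus 3 extra days.
Each full week contributes one Thursday: 44 so far.
The 3 extra days are Wednesday, Thursday, Friday — 1 of them qualifies.
Total: 44 + 1 = 45.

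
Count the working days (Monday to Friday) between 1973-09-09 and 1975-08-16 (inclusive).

505

1973-09-09 is a Sunday.
The range spans 707 days (inclusive of both endpoints).
707 = 7 × 101, so the span is exactly 101 full weeks.
Each full week contributes 5 weekdays (Mon–Fri): 101 × 5 = 505.
Total: 505.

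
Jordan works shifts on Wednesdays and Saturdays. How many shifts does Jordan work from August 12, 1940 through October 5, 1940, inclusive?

16

August 12, 1940 is a Monday.
From August 12, 1940 to October 5, 1940 is 55 days inclusive.
55 = 7 × 7 + 6, so there are 7 full weeks plus 6 extra days.
Each full week contributes 2 days from the set (Wed, Sat): 7 × 2 = 14.
The 6 extra days are Monday, Tuesday, Wednesday, Thursday, Friday, Saturday — 2 of them qualify.
Total: 14 + 2 = 16.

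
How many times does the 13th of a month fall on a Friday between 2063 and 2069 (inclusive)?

Friday-the-13ths by year:
2063: Apr, Jul
2064: Jun
2065: Feb, Mar, Nov
2066: Aug
2067: May
2068: Jan, Apr, Jul
2069: Sep, Dec

13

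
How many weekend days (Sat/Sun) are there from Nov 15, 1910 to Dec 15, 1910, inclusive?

8

Nov 15, 1910 is a Tuesday.
From Nov 15, 1910 to Dec 15, 1910 is 31 days inclusive.
31 = 7 × 4 + 3, so there are 4 full weeks plus 3 extra days.
Each full week contributes 2 weekend days (Sat, Sun): 4 × 2 = 8.
The 3 extra days are Tue, Wed, Thu — none qualify.
Total: 8 + 0 = 8.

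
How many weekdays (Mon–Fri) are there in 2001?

261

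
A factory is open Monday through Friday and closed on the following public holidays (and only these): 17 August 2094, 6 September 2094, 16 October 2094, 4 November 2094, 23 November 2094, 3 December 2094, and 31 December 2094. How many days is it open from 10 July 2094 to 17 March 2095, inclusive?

10 July 2094 is a Saturday.
The range spans 251 days (inclusive of both endpoints).
251 = 7 × 35 + 6, so there are 35 full weeks plus 6 extra days.
Each full week contributes 5 weekdays (Mon–Fri): 35 × 5 = 175.
The 6 extra days are Saturday, Sunday, Monday, Tuesday, Wednesday, Thursday — 4 of them qualify.
Total: 175 + 4 = 179.
Holidays: 17 August 2094 (Tue); 6 September 2094 (Mon); 16 October 2094 (Sat); 4 November 2094 (Thu); 23 November 2094 (Tue); 3 December 2094 (Fri); 31 December 2094 (Fri).
6 of the 7 holidays fall on weekdays; the rest are weekends and were already excluded.
Business days: 179 − 6 = 173.

173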